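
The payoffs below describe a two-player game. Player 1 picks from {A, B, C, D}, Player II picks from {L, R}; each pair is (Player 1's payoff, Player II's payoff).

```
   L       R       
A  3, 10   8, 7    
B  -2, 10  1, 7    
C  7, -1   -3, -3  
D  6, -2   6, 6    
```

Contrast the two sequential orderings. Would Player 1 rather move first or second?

second

If Player 1 leads: Player II's best replies are A→L, B→L, C→L, D→R; Player 1's induced payoffs 3, -2, 7, 6; outcome (C, L), payoffs (7, -1).
If Player II leads: Player 1's best replies are L→C, R→A; Player II's induced payoffs -1, 7; outcome (A, R), payoffs (8, 7).
Player 1 gets 7 moving first and 8 moving second, so Player 1 prefers to move second.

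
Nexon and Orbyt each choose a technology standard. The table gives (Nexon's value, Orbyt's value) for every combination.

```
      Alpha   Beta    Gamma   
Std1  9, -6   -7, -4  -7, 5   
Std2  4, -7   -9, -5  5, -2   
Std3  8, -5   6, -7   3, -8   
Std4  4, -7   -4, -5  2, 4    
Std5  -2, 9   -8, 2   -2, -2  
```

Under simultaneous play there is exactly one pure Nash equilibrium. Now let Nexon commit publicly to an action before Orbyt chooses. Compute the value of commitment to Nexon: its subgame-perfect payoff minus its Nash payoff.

3

Work backward from Orbyt's decision.
- Std1: Orbyt compares -6, -4, 5 and picks Gamma; Nexon would get -7.
- Std2: Orbyt compares -7, -5, -2 and picks Gamma; Nexon would get 5.
- Std3: Orbyt compares -5, -7, -8 and picks Alpha; Nexon would get 8.
- Std4: Orbyt compares -7, -5, 4 and picks Gamma; Nexon would get 2.
- Std5: Orbyt compares 9, 2, -2 and picks Alpha; Nexon would get -2.
Among -7, 5, 8, 2, -2, the best is 8 at Std3. Subgame-perfect outcome: (Std3, Alpha) with payoffs (8, -5).
Under simultaneous play:
Nexon's best replies: Alpha→Std1; Beta→Std3; Gamma→Std2.
Orbyt's best replies: Std1→Gamma; Std2→Gamma; Std3→Alpha; Std4→Gamma; Std5→Alpha.
The unique mutual best reply is (Std2, Gamma), giving (5, -2).
Nexon's commitment gain: 8 − 5 = 3.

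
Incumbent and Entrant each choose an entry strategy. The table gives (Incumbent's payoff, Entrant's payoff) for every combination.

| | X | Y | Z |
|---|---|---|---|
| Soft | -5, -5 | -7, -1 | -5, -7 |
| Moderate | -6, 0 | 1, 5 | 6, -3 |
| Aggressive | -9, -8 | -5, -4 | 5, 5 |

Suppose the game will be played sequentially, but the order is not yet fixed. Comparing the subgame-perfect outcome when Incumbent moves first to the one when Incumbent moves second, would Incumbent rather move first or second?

first

If Incumbent leads: Entrant's best replies are Soft→Y, Moderate→Y, Aggressive→Z; Incumbent's induced payoffs -7, 1, 5; outcome (Aggressive, Z), payoffs (5, 5).
If Entrant leads: Incumbent's best replies are X→Soft, Y→Moderate, Z→Moderate; Entrant's induced payoffs -5, 5, -3; outcome (Moderate, Y), payoffs (1, 5).
Incumbent gets 5 moving first and 1 moving second, so Incumbent prefers to move first.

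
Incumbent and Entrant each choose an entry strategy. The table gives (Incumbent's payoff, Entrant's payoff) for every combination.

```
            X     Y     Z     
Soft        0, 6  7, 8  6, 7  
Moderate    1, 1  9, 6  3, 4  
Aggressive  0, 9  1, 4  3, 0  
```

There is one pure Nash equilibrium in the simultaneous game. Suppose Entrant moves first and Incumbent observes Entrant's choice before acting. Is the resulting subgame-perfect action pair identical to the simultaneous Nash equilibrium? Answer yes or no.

Backward induction with Entrant moving first.
- X: BR = Moderate, leader payoff 1.
- Y: BR = Moderate, leader payoff 6.
- Z: BR = Soft, leader payoff 7.
Entrant's induced payoffs are 1, 6, 7, so Entrant commits to Z. Subgame-perfect outcome: (Soft, Z) with payoffs (6, 7).
Now find the simultaneous Nash equilibrium.
Incumbent's best replies: X→Moderate; Y→Moderate; Z→Soft.
Entrant's best replies: Soft→Y; Moderate→Y; Aggressive→X.
The unique mutual best reply is (Moderate, Y), giving (9, 6).
Sequential outcome (Soft, Z) differs from the Nash profile (Moderate, Y).

no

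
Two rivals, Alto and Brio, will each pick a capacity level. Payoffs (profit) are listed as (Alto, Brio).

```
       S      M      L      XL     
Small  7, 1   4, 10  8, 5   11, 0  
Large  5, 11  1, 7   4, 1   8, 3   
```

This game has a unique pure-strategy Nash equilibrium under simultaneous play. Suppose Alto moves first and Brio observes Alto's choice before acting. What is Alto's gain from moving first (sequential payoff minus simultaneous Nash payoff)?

Work backward from Brio's decision.
- Small → Brio plays M (best of 1, 10, 5, 0); Alto gets 4.
- Large → Brio plays S (best of 11, 7, 1, 3); Alto gets 5.
Maximizing over 4, 5, Alto chooses Large. Subgame-perfect outcome: (Large, S) with payoffs (5, 11).
Now find the simultaneous Nash equilibrium.
Alto's best replies: S→Small; M→Small; L→Small; XL→Small.
Brio's best replies: Small→M; Large→S.
The unique mutual best reply is (Small, M), giving (4, 10).
Alto's commitment gain: 5 − 4 = 1.

1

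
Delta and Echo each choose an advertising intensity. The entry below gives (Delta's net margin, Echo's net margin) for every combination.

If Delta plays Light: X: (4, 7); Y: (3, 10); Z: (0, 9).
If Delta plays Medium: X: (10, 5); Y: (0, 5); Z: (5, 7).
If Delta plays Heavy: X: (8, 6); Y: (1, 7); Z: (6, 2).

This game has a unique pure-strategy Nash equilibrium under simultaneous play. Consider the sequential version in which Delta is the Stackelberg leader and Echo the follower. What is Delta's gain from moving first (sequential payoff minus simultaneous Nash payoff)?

2

Work backward from Echo's decision.
- Light: Echo compares 7, 10, 9 and picks Y; Delta would get 3.
- Medium: Echo compares 5, 5, 7 and picks Z; Delta would get 5.
- Heavy: Echo compares 6, 7, 2 and picks Y; Delta would get 1.
Delta's induced payoffs are 3, 5, 1, so Delta commits to Medium. Subgame-perfect outcome: (Medium, Z) with payoffs (5, 7).
Now find the simultaneous Nash equilibrium.
Delta's best replies: X→Medium; Y→Light; Z→Heavy.
Echo's best replies: Light→Y; Medium→Z; Heavy→Y.
Only (Light, Y) has each player best-responding; Nash payoffs (3, 10).
Delta's commitment gain: 5 − 3 = 2.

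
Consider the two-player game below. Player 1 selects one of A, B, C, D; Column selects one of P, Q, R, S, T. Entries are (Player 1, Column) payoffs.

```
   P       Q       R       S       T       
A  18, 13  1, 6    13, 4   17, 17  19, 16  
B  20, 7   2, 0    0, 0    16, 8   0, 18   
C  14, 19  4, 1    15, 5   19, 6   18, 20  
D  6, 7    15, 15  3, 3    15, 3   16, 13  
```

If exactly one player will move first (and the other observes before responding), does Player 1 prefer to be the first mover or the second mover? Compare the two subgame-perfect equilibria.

second

If Player 1 leads: Column's best replies are A→S, B→T, C→T, D→Q; Player 1's induced payoffs 17, 0, 18, 15; outcome (C, T), payoffs (18, 20).
If Column leads: Player 1's best replies are P→B, Q→D, R→C, S→C, T→A; Column's induced payoffs 7, 15, 5, 6, 16; outcome (A, T), payoffs (19, 16).
Player 1 gets 18 moving first and 19 moving second, so Player 1 prefers to move second.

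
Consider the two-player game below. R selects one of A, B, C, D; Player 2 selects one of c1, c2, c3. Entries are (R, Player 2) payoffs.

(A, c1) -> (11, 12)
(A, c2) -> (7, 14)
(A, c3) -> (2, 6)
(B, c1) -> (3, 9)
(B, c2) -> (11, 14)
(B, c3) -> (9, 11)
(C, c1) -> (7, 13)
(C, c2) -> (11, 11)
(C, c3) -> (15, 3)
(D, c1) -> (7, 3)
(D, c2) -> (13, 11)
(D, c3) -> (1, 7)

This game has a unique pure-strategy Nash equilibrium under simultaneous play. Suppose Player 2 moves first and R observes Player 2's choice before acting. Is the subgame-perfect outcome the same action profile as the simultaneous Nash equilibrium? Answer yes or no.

no

Solve by backward induction (Player 2 leads).
- c1: R compares 11, 3, 7, 7 and picks A; Player 2 would get 12.
- c2: R compares 7, 11, 11, 13 and picks D; Player 2 would get 11.
- c3: R compares 2, 9, 15, 1 and picks C; Player 2 would get 3.
Player 2's induced payoffs are 12, 11, 3, so Player 2 commits to c1. Subgame-perfect outcome: (A, c1) with payoffs (11, 12).
For the simultaneous game, intersect best replies.
R's best replies: c1→A; c2→D; c3→C.
Player 2's best replies: A→c2; B→c2; C→c1; D→c2.
Only (D, c2) has each player best-responding; Nash payoffs (13, 11).
Sequential outcome (A, c1) differs from the Nash profile (D, c2).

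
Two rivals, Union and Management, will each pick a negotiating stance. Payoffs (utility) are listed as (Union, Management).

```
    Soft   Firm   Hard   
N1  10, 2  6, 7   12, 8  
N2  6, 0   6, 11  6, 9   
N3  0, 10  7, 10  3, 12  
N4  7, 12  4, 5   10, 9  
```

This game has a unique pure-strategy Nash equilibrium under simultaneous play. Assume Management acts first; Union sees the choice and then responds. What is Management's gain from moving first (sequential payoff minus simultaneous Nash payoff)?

2

Work backward from Union's decision.
- Soft → Union plays N1 (best of 10, 6, 0, 7); Management gets 2.
- Firm → Union plays N3 (best of 6, 6, 7, 4); Management gets 10.
- Hard → Union plays N1 (best of 12, 6, 3, 10); Management gets 8.
Management's induced payoffs are 2, 10, 8, so Management commits to Firm. Subgame-perfect outcome: (N3, Firm) with payoffs (7, 10).
Under simultaneous play:
Union's best replies: Soft→N1; Firm→N3; Hard→N1.
Management's best replies: N1→Hard; N2→Firm; N3→Hard; N4→Soft.
Only (N1, Hard) has each player best-responding; Nash payoffs (12, 8).
Management's commitment gain: 10 − 8 = 2.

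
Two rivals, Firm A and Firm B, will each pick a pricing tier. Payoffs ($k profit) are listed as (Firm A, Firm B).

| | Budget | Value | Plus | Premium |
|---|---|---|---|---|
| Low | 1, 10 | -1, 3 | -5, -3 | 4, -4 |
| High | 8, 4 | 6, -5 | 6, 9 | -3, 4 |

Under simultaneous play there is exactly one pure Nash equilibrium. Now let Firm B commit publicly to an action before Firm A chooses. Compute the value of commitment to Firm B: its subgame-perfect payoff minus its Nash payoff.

0

Work backward from Firm A's decision.
- Budget → Firm A plays High (best of 1, 8); Firm B gets 4.
- Value → Firm A plays High (best of -1, 6); Firm B gets -5.
- Plus → Firm A plays High (best of -5, 6); Firm B gets 9.
- Premium → Firm A plays Low (best of 4, -3); Firm B gets -4.
Maximizing over 4, -5, 9, -4, Firm B chooses Plus. Subgame-perfect outcome: (High, Plus) with payoffs (6, 9).
Now find the simultaneous Nash equilibrium.
Firm A's best replies: Budget→High; Value→High; Plus→High; Premium→Low.
Firm B's best replies: Low→Budget; High→Plus.
The unique mutual best reply is (High, Plus), giving (6, 9).
Firm B's commitment gain: 9 − 9 = 0.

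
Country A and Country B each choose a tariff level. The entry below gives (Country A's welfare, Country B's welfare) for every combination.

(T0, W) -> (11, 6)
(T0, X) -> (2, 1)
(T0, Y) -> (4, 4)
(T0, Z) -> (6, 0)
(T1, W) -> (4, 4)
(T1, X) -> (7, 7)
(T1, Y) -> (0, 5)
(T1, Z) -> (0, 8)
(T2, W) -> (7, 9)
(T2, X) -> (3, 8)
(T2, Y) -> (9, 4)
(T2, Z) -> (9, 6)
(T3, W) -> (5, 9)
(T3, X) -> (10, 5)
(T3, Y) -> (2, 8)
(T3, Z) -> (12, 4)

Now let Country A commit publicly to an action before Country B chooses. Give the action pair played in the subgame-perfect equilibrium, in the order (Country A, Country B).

Backward induction with Country A moving first.
- T0: BR = W, leader payoff 11.
- T1: BR = Z, leader payoff 0.
- T2: BR = W, leader payoff 7.
- T3: BR = W, leader payoff 5.
Maximizing over 11, 0, 7, 5, Country A chooses T0. Subgame-perfect outcome: (T0, W) with payoffs (11, 6).

(T0, W)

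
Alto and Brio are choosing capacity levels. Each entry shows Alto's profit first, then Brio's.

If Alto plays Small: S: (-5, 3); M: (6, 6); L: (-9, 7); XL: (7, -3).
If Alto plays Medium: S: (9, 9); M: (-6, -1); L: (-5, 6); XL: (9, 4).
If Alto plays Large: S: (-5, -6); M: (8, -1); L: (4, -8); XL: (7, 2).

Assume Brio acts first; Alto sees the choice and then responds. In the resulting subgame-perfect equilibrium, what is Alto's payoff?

Alto best-responds to each possible Brio move:
- S: Alto compares -5, 9, -5 and picks Medium; Brio would get 9.
- M: Alto compares 6, -6, 8 and picks Large; Brio would get -1.
- L: Alto compares -9, -5, 4 and picks Large; Brio would get -8.
- XL: Alto compares 7, 9, 7 and picks Medium; Brio would get 4.
Among 9, -1, -8, 4, the best is 9 at S. Subgame-perfect outcome: (Medium, S) with payoffs (9, 9).

9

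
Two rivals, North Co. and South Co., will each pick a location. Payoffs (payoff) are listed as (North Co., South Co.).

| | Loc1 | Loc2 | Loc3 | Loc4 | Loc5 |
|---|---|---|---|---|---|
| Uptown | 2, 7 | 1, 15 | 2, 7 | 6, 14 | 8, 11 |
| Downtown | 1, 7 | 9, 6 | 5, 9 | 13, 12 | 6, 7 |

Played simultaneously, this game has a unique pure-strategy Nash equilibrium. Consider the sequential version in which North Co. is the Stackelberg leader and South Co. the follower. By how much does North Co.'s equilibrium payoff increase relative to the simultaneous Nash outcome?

0

Work backward from South Co.'s decision.
- Uptown: BR = Loc2, leader payoff 1.
- Downtown: BR = Loc4, leader payoff 13.
Among 1, 13, the best is 13 at Downtown. Subgame-perfect outcome: (Downtown, Loc4) with payoffs (13, 12).
Now find the simultaneous Nash equilibrium.
North Co.'s best replies: Loc1→Uptown; Loc2→Downtown; Loc3→Downtown; Loc4→Downtown; Loc5→Uptown.
South Co.'s best replies: Uptown→Loc2; Downtown→Loc4.
The unique mutual best reply is (Downtown, Loc4), giving (13, 12).
North Co.'s commitment gain: 13 − 13 = 0.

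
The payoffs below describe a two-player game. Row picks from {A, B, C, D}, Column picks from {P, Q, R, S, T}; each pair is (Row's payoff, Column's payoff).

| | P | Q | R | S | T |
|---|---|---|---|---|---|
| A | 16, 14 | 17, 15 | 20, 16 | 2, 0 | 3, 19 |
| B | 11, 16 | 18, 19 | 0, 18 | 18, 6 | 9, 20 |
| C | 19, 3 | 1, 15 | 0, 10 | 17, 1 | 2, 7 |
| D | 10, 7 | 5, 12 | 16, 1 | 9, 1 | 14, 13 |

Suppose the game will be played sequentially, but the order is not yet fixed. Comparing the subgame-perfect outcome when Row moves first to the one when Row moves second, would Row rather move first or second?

second

If Row leads: Column's best replies are A→T, B→T, C→Q, D→T; Row's induced payoffs 3, 9, 1, 14; outcome (D, T), payoffs (14, 13).
If Column leads: Row's best replies are P→C, Q→B, R→A, S→B, T→D; Column's induced payoffs 3, 19, 16, 6, 13; outcome (B, Q), payoffs (18, 19).
Row gets 14 moving first and 18 moving second, so Row prefers to move second.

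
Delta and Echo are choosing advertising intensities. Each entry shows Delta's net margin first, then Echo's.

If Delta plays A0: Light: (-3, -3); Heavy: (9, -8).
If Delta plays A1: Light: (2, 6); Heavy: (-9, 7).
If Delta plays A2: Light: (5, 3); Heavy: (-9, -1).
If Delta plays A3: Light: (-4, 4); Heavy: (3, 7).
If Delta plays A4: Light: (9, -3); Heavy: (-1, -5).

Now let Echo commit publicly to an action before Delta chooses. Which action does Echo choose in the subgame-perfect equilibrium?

Work backward from Delta's decision.
- Light → Delta plays A4 (best of -3, 2, 5, -4, 9); Echo gets -3.
- Heavy → Delta plays A0 (best of 9, -9, -9, 3, -1); Echo gets -8.
Among -3, -8, the best is -3 at Light. Subgame-perfect outcome: (A4, Light) with payoffs (9, -3).

Light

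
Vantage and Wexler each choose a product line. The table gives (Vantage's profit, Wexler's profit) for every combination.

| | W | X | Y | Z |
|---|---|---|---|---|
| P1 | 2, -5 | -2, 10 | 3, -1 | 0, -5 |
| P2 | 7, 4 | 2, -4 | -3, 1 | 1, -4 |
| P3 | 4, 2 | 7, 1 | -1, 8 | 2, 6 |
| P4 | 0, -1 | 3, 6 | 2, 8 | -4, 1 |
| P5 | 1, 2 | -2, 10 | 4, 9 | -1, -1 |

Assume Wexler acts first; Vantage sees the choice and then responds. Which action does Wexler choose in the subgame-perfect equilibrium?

Y

Solve by backward induction (Wexler leads).
- W → Vantage plays P2 (best of 2, 7, 4, 0, 1); Wexler gets 4.
- X → Vantage plays P3 (best of -2, 2, 7, 3, -2); Wexler gets 1.
- Y → Vantage plays P5 (best of 3, -3, -1, 2, 4); Wexler gets 9.
- Z → Vantage plays P3 (best of 0, 1, 2, -4, -1); Wexler gets 6.
Wexler's induced payoffs are 4, 1, 9, 6, so Wexler commits to Y. Subgame-perfect outcome: (P5, Y) with payoffs (4, 9).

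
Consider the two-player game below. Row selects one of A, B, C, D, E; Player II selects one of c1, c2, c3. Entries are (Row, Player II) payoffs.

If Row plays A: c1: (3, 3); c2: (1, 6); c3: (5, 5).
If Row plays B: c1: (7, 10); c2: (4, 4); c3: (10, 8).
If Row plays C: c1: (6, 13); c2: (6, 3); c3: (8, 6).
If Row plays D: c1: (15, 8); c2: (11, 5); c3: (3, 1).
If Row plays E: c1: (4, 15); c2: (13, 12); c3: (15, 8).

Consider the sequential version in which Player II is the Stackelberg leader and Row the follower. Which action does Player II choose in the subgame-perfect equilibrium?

c2

Row best-responds to each possible Player II move:
- c1: BR = D, leader payoff 8.
- c2: BR = E, leader payoff 12.
- c3: BR = E, leader payoff 8.
Player II's induced payoffs are 8, 12, 8, so Player II commits to c2. Subgame-perfect outcome: (E, c2) with payoffs (13, 12).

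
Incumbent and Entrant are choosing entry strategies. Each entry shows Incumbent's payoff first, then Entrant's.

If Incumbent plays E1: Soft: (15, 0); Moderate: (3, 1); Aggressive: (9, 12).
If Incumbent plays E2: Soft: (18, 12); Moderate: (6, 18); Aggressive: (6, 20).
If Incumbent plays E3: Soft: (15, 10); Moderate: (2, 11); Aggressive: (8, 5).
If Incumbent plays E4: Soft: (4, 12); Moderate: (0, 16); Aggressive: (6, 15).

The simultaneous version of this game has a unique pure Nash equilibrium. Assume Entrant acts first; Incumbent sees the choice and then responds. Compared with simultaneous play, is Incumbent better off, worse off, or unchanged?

worse off

Work backward from Incumbent's decision.
- Soft → Incumbent plays E2 (best of 15, 18, 15, 4); Entrant gets 12.
- Moderate → Incumbent plays E2 (best of 3, 6, 2, 0); Entrant gets 18.
- Aggressive → Incumbent plays E1 (best of 9, 6, 8, 6); Entrant gets 12.
Maximizing over 12, 18, 12, Entrant chooses Moderate. Subgame-perfect outcome: (E2, Moderate) with payoffs (6, 18).
For the simultaneous game, intersect best replies.
Incumbent's best replies: Soft→E2; Moderate→E2; Aggressive→E1.
Entrant's best replies: E1→Aggressive; E2→Aggressive; E3→Moderate; E4→Moderate.
The unique mutual best reply is (E1, Aggressive), giving (9, 12).
Incumbent earns 6 sequentially versus 9 at the Nash outcome: worse off.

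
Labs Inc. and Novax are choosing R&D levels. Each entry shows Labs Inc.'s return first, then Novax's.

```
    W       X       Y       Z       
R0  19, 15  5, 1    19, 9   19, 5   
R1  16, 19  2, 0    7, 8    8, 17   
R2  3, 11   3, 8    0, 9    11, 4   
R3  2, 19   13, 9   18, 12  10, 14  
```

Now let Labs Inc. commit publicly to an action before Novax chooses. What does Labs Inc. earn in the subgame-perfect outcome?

Work backward from Novax's decision.
- R0 → Novax plays W (best of 15, 1, 9, 5); Labs Inc. gets 19.
- R1 → Novax plays W (best of 19, 0, 8, 17); Labs Inc. gets 16.
- R2 → Novax plays W (best of 11, 8, 9, 4); Labs Inc. gets 3.
- R3 → Novax plays W (best of 19, 9, 12, 14); Labs Inc. gets 2.
Labs Inc.'s induced payoffs are 19, 16, 3, 2, so Labs Inc. commits to R0. Subgame-perfect outcome: (R0, W) with payoffs (19, 15).

19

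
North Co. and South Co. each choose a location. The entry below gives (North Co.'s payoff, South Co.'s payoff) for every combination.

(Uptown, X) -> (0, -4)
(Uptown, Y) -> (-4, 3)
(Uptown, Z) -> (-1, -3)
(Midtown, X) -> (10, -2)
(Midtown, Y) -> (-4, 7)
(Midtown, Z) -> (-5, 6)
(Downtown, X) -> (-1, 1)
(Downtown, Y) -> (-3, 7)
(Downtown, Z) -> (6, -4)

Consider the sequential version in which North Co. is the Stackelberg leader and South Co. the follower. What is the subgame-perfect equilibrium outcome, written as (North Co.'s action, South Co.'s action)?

(Downtown, Y)

Solve by backward induction (North Co. leads).
- Uptown: South Co. compares -4, 3, -3 and picks Y; North Co. would get -4.
- Midtown: South Co. compares -2, 7, 6 and picks Y; North Co. would get -4.
- Downtown: South Co. compares 1, 7, -4 and picks Y; North Co. would get -3.
Maximizing over -4, -4, -3, North Co. chooses Downtown. Subgame-perfect outcome: (Downtown, Y) with payoffs (-3, 7).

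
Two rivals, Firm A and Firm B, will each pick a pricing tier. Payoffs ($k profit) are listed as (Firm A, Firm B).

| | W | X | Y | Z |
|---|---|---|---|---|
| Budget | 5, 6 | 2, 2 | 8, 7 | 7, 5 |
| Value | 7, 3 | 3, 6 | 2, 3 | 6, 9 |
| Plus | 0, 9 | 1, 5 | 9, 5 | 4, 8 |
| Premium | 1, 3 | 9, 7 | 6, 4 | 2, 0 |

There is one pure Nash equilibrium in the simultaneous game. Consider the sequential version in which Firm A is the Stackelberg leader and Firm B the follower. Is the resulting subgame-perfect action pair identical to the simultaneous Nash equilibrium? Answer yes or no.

yes

Solve by backward induction (Firm A leads).
- Budget: BR = Y, leader payoff 8.
- Value: BR = Z, leader payoff 6.
- Plus: BR = W, leader payoff 0.
- Premium: BR = X, leader payoff 9.
Firm A's induced payoffs are 8, 6, 0, 9, so Firm A commits to Premium. Subgame-perfect outcome: (Premium, X) with payoffs (9, 7).
For the simultaneous game, intersect best replies.
Firm A's best replies: W→Value; X→Premium; Y→Plus; Z→Budget.
Firm B's best replies: Budget→Y; Value→Z; Plus→W; Premium→X.
The unique mutual best reply is (Premium, X), giving (9, 7).
Sequential outcome (Premium, X) coincides with the Nash profile (Premium, X).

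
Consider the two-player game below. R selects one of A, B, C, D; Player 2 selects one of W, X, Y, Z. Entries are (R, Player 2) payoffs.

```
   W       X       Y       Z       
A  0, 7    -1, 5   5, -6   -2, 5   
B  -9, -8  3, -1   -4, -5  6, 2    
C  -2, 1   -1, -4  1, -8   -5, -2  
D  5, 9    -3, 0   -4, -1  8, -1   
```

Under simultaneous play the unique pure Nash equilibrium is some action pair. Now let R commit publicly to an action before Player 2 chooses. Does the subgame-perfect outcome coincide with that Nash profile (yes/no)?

no

Player 2 best-responds to each possible R move:
- A: BR = W, leader payoff 0.
- B: BR = Z, leader payoff 6.
- C: BR = W, leader payoff -2.
- D: BR = W, leader payoff 5.
R's induced payoffs are 0, 6, -2, 5, so R commits to B. Subgame-perfect outcome: (B, Z) with payoffs (6, 2).
For the simultaneous game, intersect best replies.
R's best replies: W→D; X→B; Y→A; Z→D.
Player 2's best replies: A→W; B→Z; C→W; D→W.
The unique mutual best reply is (D, W), giving (5, 9).
Sequential outcome (B, Z) differs from the Nash profile (D, W).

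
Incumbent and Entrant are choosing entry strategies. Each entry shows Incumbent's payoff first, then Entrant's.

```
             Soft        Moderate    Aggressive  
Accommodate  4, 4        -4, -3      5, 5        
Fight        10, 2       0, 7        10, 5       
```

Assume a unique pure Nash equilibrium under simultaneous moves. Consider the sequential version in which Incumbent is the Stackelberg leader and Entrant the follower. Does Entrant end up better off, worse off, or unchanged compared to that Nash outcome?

worse off

Work backward from Entrant's decision.
- Accommodate: Entrant compares 4, -3, 5 and picks Aggressive; Incumbent would get 5.
- Fight: Entrant compares 2, 7, 5 and picks Moderate; Incumbent would get 0.
Maximizing over 5, 0, Incumbent chooses Accommodate. Subgame-perfect outcome: (Accommodate, Aggressive) with payoffs (5, 5).
Under simultaneous play:
Incumbent's best replies: Soft→Fight; Moderate→Fight; Aggressive→Fight.
Entrant's best replies: Accommodate→Aggressive; Fight→Moderate.
The unique mutual best reply is (Fight, Moderate), giving (0, 7).
Entrant earns 5 sequentially versus 7 at the Nash outcome: worse off.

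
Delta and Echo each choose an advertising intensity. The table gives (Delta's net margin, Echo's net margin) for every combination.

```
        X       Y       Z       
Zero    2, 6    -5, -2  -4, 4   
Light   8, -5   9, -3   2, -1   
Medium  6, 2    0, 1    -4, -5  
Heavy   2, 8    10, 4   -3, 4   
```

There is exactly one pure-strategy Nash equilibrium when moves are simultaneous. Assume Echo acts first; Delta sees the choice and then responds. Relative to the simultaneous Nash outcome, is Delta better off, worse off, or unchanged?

Backward induction with Echo moving first.
- X → Delta plays Light (best of 2, 8, 6, 2); Echo gets -5.
- Y → Delta plays Heavy (best of -5, 9, 0, 10); Echo gets 4.
- Z → Delta plays Light (best of -4, 2, -4, -3); Echo gets -1.
Echo's induced payoffs are -5, 4, -1, so Echo commits to Y. Subgame-perfect outcome: (Heavy, Y) with payoffs (10, 4).
Now find the simultaneous Nash equilibrium.
Delta's best replies: X→Light; Y→Heavy; Z→Light.
Echo's best replies: Zero→X; Light→Z; Medium→X; Heavy→X.
Only (Light, Z) has each player best-responding; Nash payoffs (2, -1).
Delta earns 10 sequentially versus 2 at the Nash outcome: better off.

better off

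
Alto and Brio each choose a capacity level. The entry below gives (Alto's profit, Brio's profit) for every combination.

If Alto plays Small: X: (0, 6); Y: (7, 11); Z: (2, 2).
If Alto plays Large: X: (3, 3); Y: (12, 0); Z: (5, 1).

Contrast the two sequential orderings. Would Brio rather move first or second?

second

If Alto leads: Brio's best replies are Small→Y, Large→X; Alto's induced payoffs 7, 3; outcome (Small, Y), payoffs (7, 11).
If Brio leads: Alto's best replies are X→Large, Y→Large, Z→Large; Brio's induced payoffs 3, 0, 1; outcome (Large, X), payoffs (3, 3).
Brio gets 3 moving first and 11 moving second, so Brio prefers to move second.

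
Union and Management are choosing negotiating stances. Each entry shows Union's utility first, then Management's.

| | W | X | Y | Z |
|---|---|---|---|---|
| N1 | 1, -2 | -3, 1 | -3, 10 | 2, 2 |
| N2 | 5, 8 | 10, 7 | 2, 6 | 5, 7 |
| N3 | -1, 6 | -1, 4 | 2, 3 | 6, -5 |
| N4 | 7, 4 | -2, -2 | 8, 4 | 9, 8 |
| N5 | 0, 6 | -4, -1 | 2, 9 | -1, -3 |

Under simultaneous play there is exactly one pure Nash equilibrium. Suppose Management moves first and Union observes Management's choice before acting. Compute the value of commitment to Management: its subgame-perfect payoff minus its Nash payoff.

0

Solve by backward induction (Management leads).
- W: BR = N4, leader payoff 4.
- X: BR = N2, leader payoff 7.
- Y: BR = N4, leader payoff 4.
- Z: BR = N4, leader payoff 8.
Maximizing over 4, 7, 4, 8, Management chooses Z. Subgame-perfect outcome: (N4, Z) with payoffs (9, 8).
Under simultaneous play:
Union's best replies: W→N4; X→N2; Y→N4; Z→N4.
Management's best replies: N1→Y; N2→W; N3→W; N4→Z; N5→Y.
Only (N4, Z) has each player best-responding; Nash payoffs (9, 8).
Management's commitment gain: 8 − 8 = 0.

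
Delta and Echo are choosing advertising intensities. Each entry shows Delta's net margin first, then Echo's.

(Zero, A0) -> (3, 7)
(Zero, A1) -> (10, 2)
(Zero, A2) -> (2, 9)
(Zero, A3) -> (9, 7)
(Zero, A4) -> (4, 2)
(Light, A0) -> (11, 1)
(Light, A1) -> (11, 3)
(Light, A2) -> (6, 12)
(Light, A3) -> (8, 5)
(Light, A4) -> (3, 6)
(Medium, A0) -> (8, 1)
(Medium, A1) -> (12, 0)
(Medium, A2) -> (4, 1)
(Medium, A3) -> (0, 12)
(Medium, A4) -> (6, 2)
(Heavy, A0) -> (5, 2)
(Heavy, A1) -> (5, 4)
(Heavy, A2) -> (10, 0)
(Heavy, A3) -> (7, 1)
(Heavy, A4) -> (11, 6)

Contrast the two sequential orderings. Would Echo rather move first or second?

If Delta leads: Echo's best replies are Zero→A2, Light→A2, Medium→A3, Heavy→A4; Delta's induced payoffs 2, 6, 0, 11; outcome (Heavy, A4), payoffs (11, 6).
If Echo leads: Delta's best replies are A0→Light, A1→Medium, A2→Heavy, A3→Zero, A4→Heavy; Echo's induced payoffs 1, 0, 0, 7, 6; outcome (Zero, A3), payoffs (9, 7).
Echo gets 7 moving first and 6 moving second, so Echo prefers to move first.

first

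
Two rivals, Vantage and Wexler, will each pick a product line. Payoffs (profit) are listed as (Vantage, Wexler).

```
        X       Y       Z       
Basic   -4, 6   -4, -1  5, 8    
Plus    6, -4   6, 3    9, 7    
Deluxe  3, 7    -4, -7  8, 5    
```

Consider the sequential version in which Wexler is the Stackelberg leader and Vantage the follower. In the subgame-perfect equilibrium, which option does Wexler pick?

Backward induction with Wexler moving first.
- X: Vantage compares -4, 6, 3 and picks Plus; Wexler would get -4.
- Y: Vantage compares -4, 6, -4 and picks Plus; Wexler would get 3.
- Z: Vantage compares 5, 9, 8 and picks Plus; Wexler would get 7.
Maximizing over -4, 3, 7, Wexler chooses Z. Subgame-perfect outcome: (Plus, Z) with payoffs (9, 7).

Z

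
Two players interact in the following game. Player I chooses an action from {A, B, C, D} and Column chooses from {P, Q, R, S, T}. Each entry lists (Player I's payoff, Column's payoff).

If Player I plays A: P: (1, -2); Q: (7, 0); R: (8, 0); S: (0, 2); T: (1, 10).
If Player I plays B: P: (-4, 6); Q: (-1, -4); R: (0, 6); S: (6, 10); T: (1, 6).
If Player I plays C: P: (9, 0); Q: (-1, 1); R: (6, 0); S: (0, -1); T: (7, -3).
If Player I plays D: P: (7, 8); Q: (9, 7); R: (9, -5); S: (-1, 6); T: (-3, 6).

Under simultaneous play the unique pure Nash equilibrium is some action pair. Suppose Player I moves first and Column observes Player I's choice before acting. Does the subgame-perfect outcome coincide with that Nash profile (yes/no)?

Backward induction with Player I moving first.
- A: Column compares -2, 0, 0, 2, 10 and picks T; Player I would get 1.
- B: Column compares 6, -4, 6, 10, 6 and picks S; Player I would get 6.
- C: Column compares 0, 1, 0, -1, -3 and picks Q; Player I would get -1.
- D: Column compares 8, 7, -5, 6, 6 and picks P; Player I would get 7.
Player I's induced payoffs are 1, 6, -1, 7, so Player I commits to D. Subgame-perfect outcome: (D, P) with payoffs (7, 8).
Under simultaneous play:
Player I's best replies: P→C; Q→D; R→D; S→B; T→C.
Column's best replies: A→T; B→S; C→Q; D→P.
Only (B, S) has each player best-responding; Nash payoffs (6, 10).
Sequential outcome (D, P) differs from the Nash profile (B, S).

no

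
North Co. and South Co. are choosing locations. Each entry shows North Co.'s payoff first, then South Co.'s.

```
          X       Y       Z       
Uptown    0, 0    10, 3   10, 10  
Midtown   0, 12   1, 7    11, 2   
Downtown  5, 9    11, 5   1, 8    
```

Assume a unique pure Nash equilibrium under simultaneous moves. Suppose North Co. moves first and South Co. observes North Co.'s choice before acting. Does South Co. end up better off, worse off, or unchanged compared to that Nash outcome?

Backward induction with North Co. moving first.
- Uptown: BR = Z, leader payoff 10.
- Midtown: BR = X, leader payoff 0.
- Downtown: BR = X, leader payoff 5.
North Co.'s induced payoffs are 10, 0, 5, so North Co. commits to Uptown. Subgame-perfect outcome: (Uptown, Z) with payoffs (10, 10).
Now find the simultaneous Nash equilibrium.
North Co.'s best replies: X→Downtown; Y→Downtown; Z→Midtown.
South Co.'s best replies: Uptown→Z; Midtown→X; Downtown→X.
The unique mutual best reply is (Downtown, X), giving (5, 9).
South Co. earns 10 sequentially versus 9 at the Nash outcome: better off.

better off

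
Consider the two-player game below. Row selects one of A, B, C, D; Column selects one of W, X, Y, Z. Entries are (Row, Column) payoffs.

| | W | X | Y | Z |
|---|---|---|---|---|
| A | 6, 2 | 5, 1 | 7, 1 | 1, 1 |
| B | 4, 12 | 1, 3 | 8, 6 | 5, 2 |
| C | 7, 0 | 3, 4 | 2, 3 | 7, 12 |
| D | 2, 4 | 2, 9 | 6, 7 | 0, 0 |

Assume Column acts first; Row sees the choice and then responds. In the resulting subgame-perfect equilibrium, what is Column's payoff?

12

Work backward from Row's decision.
- W: BR = C, leader payoff 0.
- X: BR = A, leader payoff 1.
- Y: BR = B, leader payoff 6.
- Z: BR = C, leader payoff 12.
Column's induced payoffs are 0, 1, 6, 12, so Column commits to Z. Subgame-perfect outcome: (C, Z) with payoffs (7, 12).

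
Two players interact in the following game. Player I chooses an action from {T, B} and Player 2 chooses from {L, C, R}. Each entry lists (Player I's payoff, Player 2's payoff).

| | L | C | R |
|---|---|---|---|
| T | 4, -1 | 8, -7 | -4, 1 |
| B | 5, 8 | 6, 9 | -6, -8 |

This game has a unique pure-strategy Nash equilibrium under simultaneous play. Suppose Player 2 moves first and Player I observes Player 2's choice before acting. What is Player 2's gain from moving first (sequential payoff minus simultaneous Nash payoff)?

Work backward from Player I's decision.
- L: Player I compares 4, 5 and picks B; Player 2 would get 8.
- C: Player I compares 8, 6 and picks T; Player 2 would get -7.
- R: Player I compares -4, -6 and picks T; Player 2 would get 1.
Maximizing over 8, -7, 1, Player 2 chooses L. Subgame-perfect outcome: (B, L) with payoffs (5, 8).
Under simultaneous play:
Player I's best replies: L→B; C→T; R→T.
Player 2's best replies: T→R; B→C.
The unique mutual best reply is (T, R), giving (-4, 1).
Player 2's commitment gain: 8 − 1 = 7.

7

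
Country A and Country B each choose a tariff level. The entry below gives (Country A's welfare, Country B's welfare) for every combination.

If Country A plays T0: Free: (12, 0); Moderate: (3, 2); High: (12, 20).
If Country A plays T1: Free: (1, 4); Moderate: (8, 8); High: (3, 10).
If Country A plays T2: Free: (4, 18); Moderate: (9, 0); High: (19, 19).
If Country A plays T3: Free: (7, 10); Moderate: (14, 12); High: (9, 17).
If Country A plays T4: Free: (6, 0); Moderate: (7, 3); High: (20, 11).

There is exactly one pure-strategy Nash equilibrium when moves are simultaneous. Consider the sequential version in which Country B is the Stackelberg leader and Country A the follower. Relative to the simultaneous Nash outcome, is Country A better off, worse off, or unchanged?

Solve by backward induction (Country B leads).
- Free → Country A plays T0 (best of 12, 1, 4, 7, 6); Country B gets 0.
- Moderate → Country A plays T3 (best of 3, 8, 9, 14, 7); Country B gets 12.
- High → Country A plays T4 (best of 12, 3, 19, 9, 20); Country B gets 11.
Among 0, 12, 11, the best is 12 at Moderate. Subgame-perfect outcome: (T3, Moderate) with payoffs (14, 12).
Under simultaneous play:
Country A's best replies: Free→T0; Moderate→T3; High→T4.
Country B's best replies: T0→High; T1→High; T2→High; T3→High; T4→High.
The unique mutual best reply is (T4, High), giving (20, 11).
Country A earns 14 sequentially versus 20 at the Nash outcome: worse off.

worse off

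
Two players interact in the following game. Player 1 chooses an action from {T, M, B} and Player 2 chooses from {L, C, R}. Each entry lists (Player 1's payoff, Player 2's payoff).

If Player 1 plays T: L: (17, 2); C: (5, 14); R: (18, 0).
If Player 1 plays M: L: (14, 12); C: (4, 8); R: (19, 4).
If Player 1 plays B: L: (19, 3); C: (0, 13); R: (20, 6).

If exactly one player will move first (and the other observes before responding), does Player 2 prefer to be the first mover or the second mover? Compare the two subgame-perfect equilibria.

first

If Player 1 leads: Player 2's best replies are T→C, M→L, B→C; Player 1's induced payoffs 5, 14, 0; outcome (M, L), payoffs (14, 12).
If Player 2 leads: Player 1's best replies are L→B, C→T, R→B; Player 2's induced payoffs 3, 14, 6; outcome (T, C), payoffs (5, 14).
Player 2 gets 14 moving first and 12 moving second, so Player 2 prefers to move first.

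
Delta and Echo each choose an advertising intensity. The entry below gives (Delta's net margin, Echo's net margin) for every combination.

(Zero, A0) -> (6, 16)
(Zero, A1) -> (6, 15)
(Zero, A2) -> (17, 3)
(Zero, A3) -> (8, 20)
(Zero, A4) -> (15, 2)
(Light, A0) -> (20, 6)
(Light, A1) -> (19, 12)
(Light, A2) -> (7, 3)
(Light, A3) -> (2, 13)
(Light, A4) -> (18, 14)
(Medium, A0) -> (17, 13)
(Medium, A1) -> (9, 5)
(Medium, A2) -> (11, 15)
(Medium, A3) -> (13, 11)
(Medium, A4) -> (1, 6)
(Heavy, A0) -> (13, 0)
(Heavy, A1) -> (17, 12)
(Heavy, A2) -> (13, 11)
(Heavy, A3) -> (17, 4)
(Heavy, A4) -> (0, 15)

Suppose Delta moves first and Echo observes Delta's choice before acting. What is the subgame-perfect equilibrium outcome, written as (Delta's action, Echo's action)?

(Light, A4)

Backward induction with Delta moving first.
- Zero → Echo plays A3 (best of 16, 15, 3, 20, 2); Delta gets 8.
- Light → Echo plays A4 (best of 6, 12, 3, 13, 14); Delta gets 18.
- Medium → Echo plays A2 (best of 13, 5, 15, 11, 6); Delta gets 11.
- Heavy → Echo plays A4 (best of 0, 12, 11, 4, 15); Delta gets 0.
Delta's induced payoffs are 8, 18, 11, 0, so Delta commits to Light. Subgame-perfect outcome: (Light, A4) with payoffs (18, 14).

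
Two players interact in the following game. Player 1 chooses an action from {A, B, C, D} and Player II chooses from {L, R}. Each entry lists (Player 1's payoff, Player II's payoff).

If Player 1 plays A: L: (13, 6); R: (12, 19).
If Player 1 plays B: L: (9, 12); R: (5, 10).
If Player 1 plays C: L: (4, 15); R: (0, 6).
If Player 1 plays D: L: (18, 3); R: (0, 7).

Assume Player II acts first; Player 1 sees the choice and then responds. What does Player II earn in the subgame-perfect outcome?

Work backward from Player 1's decision.
- L → Player 1 plays D (best of 13, 9, 4, 18); Player II gets 3.
- R → Player 1 plays A (best of 12, 5, 0, 0); Player II gets 19.
Among 3, 19, the best is 19 at R. Subgame-perfect outcome: (A, R) with payoffs (12, 19).

19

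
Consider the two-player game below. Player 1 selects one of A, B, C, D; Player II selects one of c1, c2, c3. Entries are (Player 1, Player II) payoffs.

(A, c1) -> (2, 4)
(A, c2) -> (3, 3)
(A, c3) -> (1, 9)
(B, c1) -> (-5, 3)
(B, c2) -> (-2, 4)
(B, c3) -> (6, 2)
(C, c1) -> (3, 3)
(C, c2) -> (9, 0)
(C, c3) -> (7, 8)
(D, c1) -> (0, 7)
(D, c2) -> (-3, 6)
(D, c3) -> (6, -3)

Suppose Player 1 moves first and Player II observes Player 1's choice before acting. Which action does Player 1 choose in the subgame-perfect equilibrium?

C

Backward induction with Player 1 moving first.
- A → Player II plays c3 (best of 4, 3, 9); Player 1 gets 1.
- B → Player II plays c2 (best of 3, 4, 2); Player 1 gets -2.
- C → Player II plays c3 (best of 3, 0, 8); Player 1 gets 7.
- D → Player II plays c1 (best of 7, 6, -3); Player 1 gets 0.
Among 1, -2, 7, 0, the best is 7 at C. Subgame-perfect outcome: (C, c3) with payoffs (7, 8).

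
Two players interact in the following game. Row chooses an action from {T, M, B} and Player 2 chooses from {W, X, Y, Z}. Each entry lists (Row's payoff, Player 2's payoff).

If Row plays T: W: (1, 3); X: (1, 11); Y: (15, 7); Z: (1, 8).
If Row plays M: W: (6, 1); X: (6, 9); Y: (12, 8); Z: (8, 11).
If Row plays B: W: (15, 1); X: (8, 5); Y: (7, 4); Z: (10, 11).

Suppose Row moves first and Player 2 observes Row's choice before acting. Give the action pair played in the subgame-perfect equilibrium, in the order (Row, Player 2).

(B, Z)

Work backward from Player 2's decision.
- T: Player 2 compares 3, 11, 7, 8 and picks X; Row would get 1.
- M: Player 2 compares 1, 9, 8, 11 and picks Z; Row would get 8.
- B: Player 2 compares 1, 5, 4, 11 and picks Z; Row would get 10.
Row's induced payoffs are 1, 8, 10, so Row commits to B. Subgame-perfect outcome: (B, Z) with payoffs (10, 11).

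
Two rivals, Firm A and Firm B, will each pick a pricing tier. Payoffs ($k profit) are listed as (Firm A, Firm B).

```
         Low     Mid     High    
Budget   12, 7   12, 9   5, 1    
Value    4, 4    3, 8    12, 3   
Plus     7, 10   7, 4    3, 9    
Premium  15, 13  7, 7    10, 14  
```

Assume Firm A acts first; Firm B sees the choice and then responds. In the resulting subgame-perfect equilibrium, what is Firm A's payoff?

12

Firm B best-responds to each possible Firm A move:
- Budget: BR = Mid, leader payoff 12.
- Value: BR = Mid, leader payoff 3.
- Plus: BR = Low, leader payoff 7.
- Premium: BR = High, leader payoff 10.
Among 12, 3, 7, 10, the best is 12 at Budget. Subgame-perfect outcome: (Budget, Mid) with payoffs (12, 9).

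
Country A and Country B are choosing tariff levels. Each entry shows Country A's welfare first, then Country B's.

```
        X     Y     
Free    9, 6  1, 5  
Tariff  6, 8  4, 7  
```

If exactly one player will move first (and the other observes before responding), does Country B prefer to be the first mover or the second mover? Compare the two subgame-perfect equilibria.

first

If Country A leads: Country B's best replies are Free→X, Tariff→X; Country A's induced payoffs 9, 6; outcome (Free, X), payoffs (9, 6).
If Country B leads: Country A's best replies are X→Free, Y→Tariff; Country B's induced payoffs 6, 7; outcome (Tariff, Y), payoffs (4, 7).
Country B gets 7 moving first and 6 moving second, so Country B prefers to move first.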